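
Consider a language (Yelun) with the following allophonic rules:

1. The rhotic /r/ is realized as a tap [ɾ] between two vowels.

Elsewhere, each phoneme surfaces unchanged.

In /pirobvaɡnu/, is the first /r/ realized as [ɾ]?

/r/ (between /i/ and /o/): between two vowels, so rule 1 applies → [ɾ].
The actual realization is [ɾ], which matches [ɾ].

Yes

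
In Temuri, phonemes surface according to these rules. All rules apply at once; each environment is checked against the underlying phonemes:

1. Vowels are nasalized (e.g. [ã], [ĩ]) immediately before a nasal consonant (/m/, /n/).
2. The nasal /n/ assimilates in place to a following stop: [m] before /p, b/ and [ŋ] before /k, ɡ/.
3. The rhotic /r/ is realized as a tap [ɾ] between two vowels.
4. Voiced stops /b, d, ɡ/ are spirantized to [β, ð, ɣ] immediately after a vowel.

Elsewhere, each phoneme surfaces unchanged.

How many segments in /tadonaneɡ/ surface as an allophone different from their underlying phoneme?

4

Segments that undergo a rule: /d/ → [ð] (rule 4); /o/ → [õ] (rule 1); /a/ → [ã] (rule 1); /ɡ/ → [ɣ] (rule 4).
All other segments surface unchanged.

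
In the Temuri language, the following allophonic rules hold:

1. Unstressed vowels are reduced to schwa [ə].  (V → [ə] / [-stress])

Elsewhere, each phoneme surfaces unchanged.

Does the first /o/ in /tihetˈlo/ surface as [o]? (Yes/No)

/o/ — word-final; rule 1 does not apply here → [o].
The actual realization is [o], which matches [o].

Yes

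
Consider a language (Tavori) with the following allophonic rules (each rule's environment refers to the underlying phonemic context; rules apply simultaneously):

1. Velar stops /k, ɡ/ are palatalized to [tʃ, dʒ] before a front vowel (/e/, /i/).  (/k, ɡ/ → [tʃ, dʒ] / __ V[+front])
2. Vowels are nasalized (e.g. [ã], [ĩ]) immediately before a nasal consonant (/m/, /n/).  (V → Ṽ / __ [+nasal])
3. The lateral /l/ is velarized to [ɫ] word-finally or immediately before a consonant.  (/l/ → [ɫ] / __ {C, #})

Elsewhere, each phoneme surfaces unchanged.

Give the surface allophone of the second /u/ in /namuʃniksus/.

/u/ (between /s/ and /s/) is in the target of rule 2 but the environment (before a nasal consonant) is not met → [u].

[u]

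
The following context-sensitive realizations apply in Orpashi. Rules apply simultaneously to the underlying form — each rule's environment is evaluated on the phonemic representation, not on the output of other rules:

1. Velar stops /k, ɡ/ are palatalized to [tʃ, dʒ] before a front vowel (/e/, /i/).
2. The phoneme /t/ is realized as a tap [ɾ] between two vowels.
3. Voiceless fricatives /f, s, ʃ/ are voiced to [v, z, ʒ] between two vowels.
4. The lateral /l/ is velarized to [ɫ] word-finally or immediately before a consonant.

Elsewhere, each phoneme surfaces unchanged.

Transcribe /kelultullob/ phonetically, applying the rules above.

/k/ — word-initial, before a front vowel — surfaces as [tʃ] (rule 1).
/e/ — not in any rule's target class → [e].
/l/ — between /e/ and /u/; rule 4 does not apply here → [l].
/u/ (between /l/ and /l/) is unaffected → [u].
Rule 4 applies to /l/ (between /u/ and /t/: word-finally or immediately before a consonant) → [ɫ].
/t/ (between /l/ and /u/) fails the environment for rule 2, so it stays [t].
/u/ stays [u].
/l/ — between /u/ and /l/, word-finally or immediately before a consonant — surfaces as [ɫ] (rule 4).
/l/ (between /l/ and /o/) fails the environment for rule 4, so it stays [l].
/o/ stays [o].
/b/ — not in any rule's target class → [b].

[tʃeluɫtuɫlob]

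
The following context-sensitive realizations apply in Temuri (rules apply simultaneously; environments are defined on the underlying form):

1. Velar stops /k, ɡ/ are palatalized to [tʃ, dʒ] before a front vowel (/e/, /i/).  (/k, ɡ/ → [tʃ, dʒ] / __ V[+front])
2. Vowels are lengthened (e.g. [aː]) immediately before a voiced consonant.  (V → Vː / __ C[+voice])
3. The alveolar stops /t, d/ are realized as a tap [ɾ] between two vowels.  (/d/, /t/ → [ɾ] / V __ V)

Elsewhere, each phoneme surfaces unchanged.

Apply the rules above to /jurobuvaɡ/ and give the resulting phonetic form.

[juːroːbuːvaːɡ]

/j/ (word-initial) is unaffected → [j].
Rule 2 applies to /u/ (between /j/ and /r/: before a voiced consonant) → [uː].
/r/ stays [r].
/o/ (between /r/ and /b/) occurs before a voiced consonant → [oː] by rule 2.
/b/ (between /o/ and /u/): no rule targets it → [b].
/u/ (between /b/ and /v/): before a voiced consonant, so rule 2 applies → [uː].
/v/ — not in any rule's target class → [v].
/a/ (between /v/ and /ɡ/): before a voiced consonant, so rule 2 applies → [aː].
/ɡ/ (word-final) fails the environment for rule 1, so it stays [ɡ].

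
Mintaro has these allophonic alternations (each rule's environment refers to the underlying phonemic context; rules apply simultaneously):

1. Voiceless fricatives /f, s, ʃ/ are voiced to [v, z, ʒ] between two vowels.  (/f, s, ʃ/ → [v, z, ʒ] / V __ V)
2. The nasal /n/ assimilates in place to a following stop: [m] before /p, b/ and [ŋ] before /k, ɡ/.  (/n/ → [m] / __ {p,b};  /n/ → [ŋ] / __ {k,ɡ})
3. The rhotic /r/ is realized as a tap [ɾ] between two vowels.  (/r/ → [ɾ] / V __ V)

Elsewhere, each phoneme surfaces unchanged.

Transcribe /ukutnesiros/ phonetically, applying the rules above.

[ukutneziɾos]

/n/ — between /t/ and /e/; rule 2 does not apply here → [n].
/s/ — between /e/ and /i/, between two vowels — surfaces as [z] (rule 1).
/r/ (between /i/ and /o/): between two vowels, so rule 3 applies → [ɾ].
/s/ — word-final; rule 1 does not apply here → [s].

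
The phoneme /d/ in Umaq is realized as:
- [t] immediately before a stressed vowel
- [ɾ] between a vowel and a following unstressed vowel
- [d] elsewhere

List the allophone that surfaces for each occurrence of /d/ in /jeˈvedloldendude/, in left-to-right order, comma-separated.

[d], [d], [d], [ɾ]

Occurrence 1 (position 5): no conditioning environment matches → elsewhere allophone [d].
Occurrence 2 (position 9): no conditioning environment matches → elsewhere allophone [d].
Occurrence 3 (position 12): no conditioning environment matches → elsewhere allophone [d].
Occurrence 4 (position 14): between a vowel and a following unstressed vowel → [ɾ].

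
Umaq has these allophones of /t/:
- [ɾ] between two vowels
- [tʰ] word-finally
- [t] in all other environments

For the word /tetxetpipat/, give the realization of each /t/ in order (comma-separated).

Occurrence 1 (position 1): no conditioning environment matches → elsewhere allophone [t].
Occurrence 2 (position 3): no conditioning environment matches → elsewhere allophone [t].
Occurrence 3 (position 6): no conditioning environment matches → elsewhere allophone [t].
Occurrence 4 (position 11): word-finally → [tʰ].

[t], [t], [t], [tʰ]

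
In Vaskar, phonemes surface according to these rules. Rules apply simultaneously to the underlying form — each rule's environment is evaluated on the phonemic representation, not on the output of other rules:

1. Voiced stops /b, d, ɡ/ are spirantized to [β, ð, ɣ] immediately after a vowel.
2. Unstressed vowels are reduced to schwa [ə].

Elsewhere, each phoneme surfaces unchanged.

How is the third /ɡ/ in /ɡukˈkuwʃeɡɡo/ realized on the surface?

[ɡ]

/ɡ/ (between /ɡ/ and /o/) is in the target of rule 1 but the environment (immediately after a vowel) is not met → [ɡ].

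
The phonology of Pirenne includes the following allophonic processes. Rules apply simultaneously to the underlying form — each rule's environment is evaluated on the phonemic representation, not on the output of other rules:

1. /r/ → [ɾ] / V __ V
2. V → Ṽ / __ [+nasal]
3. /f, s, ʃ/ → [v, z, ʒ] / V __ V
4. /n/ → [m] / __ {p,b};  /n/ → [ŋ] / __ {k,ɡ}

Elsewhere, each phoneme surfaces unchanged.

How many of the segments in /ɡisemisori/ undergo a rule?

Segments that undergo a rule: /s/ → [z] (rule 3); /e/ → [ẽ] (rule 2); /s/ → [z] (rule 3); /r/ → [ɾ] (rule 1).
All other segments surface unchanged.

4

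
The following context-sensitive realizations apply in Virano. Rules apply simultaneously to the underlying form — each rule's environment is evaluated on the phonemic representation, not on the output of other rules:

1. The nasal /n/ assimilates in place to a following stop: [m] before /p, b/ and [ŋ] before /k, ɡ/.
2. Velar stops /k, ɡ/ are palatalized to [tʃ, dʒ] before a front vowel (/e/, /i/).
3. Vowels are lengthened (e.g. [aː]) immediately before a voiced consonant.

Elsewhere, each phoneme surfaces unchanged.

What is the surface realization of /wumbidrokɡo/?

/u/ (between /w/ and /m/): before a voiced consonant, so rule 3 applies → [uː].
/i/ (between /b/ and /d/) occurs before a voiced consonant → [iː] by rule 3.
/o/ — between /r/ and /k/; rule 3 does not apply here → [o].
/k/ — between /o/ and /ɡ/; rule 2 does not apply here → [k].
/ɡ/ (between /k/ and /o/): rule 2 targets it, but not before a front vowel → unchanged [ɡ].
/o/ (word-final) fails the environment for rule 3, so it stays [o].

[wuːmbiːdrokɡo]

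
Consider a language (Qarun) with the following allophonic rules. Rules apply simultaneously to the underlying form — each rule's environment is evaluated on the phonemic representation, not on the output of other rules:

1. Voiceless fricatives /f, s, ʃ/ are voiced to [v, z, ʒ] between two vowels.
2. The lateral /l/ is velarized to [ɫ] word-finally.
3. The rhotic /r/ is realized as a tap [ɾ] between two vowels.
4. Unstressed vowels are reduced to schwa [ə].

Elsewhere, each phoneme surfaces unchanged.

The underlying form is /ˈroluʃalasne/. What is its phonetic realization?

/r/ — word-initial; rule 3 does not apply here → [r].
/o/ (between /r/ and /l/): rule 4 targets it, but not in an unstressed syllable → unchanged [o].
/l/ (between /o/ and /u/): rule 2 targets it, but not word-finally → unchanged [l].
/u/ — between /l/ and /ʃ/, in an unstressed syllable — surfaces as [ə] (rule 4).
/ʃ/ — between /u/ and /a/, between two vowels — surfaces as [ʒ] (rule 1).
/a/ — between /ʃ/ and /l/, in an unstressed syllable — surfaces as [ə] (rule 4).
/l/ — between /a/ and /a/; rule 2 does not apply here → [l].
/a/ (between /l/ and /s/): in an unstressed syllable, so rule 4 applies → [ə].
/s/ (between /a/ and /n/) is in the target of rule 1 but the environment (between two vowels) is not met → [s].
/e/ (word-final) occurs in an unstressed syllable → [ə] by rule 4.

[ˈroləʒələsnə]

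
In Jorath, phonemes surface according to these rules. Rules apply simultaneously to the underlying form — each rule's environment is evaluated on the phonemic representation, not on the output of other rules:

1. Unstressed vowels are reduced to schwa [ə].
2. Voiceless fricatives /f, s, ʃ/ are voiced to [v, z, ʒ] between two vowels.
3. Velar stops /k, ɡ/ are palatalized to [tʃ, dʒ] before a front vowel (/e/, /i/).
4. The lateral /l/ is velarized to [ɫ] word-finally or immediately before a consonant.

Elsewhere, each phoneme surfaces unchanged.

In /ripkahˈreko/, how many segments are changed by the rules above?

Segments that undergo a rule: /i/ → [ə] (rule 1); /a/ → [ə] (rule 1); /o/ → [ə] (rule 1).
All other segments surface unchanged.

3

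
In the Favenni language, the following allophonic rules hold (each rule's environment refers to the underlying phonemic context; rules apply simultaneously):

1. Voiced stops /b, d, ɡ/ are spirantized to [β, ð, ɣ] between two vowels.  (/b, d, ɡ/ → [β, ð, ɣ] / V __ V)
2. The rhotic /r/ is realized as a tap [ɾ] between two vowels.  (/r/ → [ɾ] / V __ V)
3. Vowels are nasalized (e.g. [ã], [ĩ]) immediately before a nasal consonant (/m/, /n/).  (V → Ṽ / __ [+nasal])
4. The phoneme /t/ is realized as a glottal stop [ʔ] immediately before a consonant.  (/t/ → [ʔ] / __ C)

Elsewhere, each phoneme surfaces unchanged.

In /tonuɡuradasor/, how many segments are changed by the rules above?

4

Segments that undergo a rule: /o/ → [õ] (rule 3); /ɡ/ → [ɣ] (rule 1); /r/ → [ɾ] (rule 2); /d/ → [ð] (rule 1).
All other segments surface unchanged.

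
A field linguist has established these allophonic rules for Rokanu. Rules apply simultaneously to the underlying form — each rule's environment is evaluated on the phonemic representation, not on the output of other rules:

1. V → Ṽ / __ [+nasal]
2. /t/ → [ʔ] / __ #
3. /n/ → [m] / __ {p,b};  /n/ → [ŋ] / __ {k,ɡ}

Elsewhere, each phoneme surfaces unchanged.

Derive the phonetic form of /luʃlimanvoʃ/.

[luʃlĩmãnvoʃ]

/l/ — not in any rule's target class → [l].
/u/ (between /l/ and /ʃ/) is in the target of rule 1 but the environment (before a nasal consonant) is not met → [u].
/ʃ/ (between /u/ and /l/): no rule targets it → [ʃ].
/l/ — not in any rule's target class → [l].
/i/ — between /l/ and /m/, before a nasal consonant — surfaces as [ĩ] (rule 1).
/m/ stays [m].
/a/ (between /m/ and /n/) occurs before a nasal consonant → [ã] by rule 1.
/n/ — between /a/ and /v/; rule 3 does not apply here → [n].
/v/ (between /n/ and /o/) is unaffected → [v].
/o/ — between /v/ and /ʃ/; rule 1 does not apply here → [o].
/ʃ/ (word-final): no rule targets it → [ʃ].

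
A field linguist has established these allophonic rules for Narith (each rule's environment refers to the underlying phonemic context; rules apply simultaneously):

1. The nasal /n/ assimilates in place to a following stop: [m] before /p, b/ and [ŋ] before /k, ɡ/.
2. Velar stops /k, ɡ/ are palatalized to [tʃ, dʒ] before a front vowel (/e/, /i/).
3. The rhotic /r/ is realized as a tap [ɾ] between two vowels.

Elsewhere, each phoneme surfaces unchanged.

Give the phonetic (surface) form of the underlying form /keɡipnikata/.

[tʃedʒipnikata]

/k/ meets the environment for rule 2 (before a front vowel) → [tʃ].
/ɡ/ — between /e/ and /i/, before a front vowel — surfaces as [dʒ] (rule 2).
/n/ — between /p/ and /i/; rule 1 does not apply here → [n].
/k/ (between /i/ and /a/): rule 2 targets it, but not before a front vowel → unchanged [k].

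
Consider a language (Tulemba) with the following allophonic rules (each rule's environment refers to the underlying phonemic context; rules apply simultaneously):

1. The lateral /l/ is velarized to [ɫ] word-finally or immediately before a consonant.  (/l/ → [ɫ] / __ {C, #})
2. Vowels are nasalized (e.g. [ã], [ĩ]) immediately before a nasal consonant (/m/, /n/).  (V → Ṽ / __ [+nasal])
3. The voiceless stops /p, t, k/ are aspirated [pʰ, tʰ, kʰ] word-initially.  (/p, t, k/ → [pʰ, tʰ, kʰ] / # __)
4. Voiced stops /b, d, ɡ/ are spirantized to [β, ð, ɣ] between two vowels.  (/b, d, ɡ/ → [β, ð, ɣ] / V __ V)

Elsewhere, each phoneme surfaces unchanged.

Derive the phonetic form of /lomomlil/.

[lõmõmliɫ]

/l/ (word-initial) is in the target of rule 1 but the environment (word-finally or immediately before a consonant) is not met → [l].
/o/ (between /l/ and /m/) occurs before a nasal consonant → [õ] by rule 2.
/m/ stays [m].
/o/ (between /m/ and /m/): before a nasal consonant, so rule 2 applies → [õ].
/m/ stays [m].
/l/ (between /m/ and /i/) is in the target of rule 1 but the environment (word-finally or immediately before a consonant) is not met → [l].
/i/ (between /l/ and /l/): rule 2 targets it, but not before a nasal consonant → unchanged [i].
/l/ — word-final, word-finally or immediately before a consonant — surfaces as [ɫ] (rule 1).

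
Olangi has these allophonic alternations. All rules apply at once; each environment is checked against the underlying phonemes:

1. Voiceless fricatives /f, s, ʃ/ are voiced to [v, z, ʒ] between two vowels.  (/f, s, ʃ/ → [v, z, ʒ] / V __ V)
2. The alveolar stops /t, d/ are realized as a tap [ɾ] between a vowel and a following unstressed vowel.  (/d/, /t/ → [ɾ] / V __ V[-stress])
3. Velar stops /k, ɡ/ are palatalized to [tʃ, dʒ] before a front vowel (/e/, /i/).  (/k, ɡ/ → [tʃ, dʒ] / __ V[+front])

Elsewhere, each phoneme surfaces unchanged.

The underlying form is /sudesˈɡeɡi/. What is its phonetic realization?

/s/ (word-initial) is in the target of rule 1 but the environment (between two vowels) is not met → [s].
/u/ (between /s/ and /d/): no rule targets it → [u].
/d/ meets the environment for rule 2 (between a vowel and a following unstressed vowel) → [ɾ].
/e/ stays [e].
/s/ (between /e/ and /ɡ/) is in the target of rule 1 but the environment (between two vowels) is not met → [s].
/ɡ/ — between /s/ and /e/, before a front vowel — surfaces as [dʒ] (rule 3).
/e/ (between /ɡ/ and /ɡ/) is unaffected → [e].
/ɡ/ meets the environment for rule 3 (before a front vowel) → [dʒ].
/i/ stays [i].

[suɾesˈdʒedʒi]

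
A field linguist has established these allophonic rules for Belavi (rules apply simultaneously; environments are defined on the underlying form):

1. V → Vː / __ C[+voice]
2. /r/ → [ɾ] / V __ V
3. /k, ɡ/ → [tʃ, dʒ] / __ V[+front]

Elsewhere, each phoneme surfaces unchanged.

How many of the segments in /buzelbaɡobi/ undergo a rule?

4

Segments that undergo a rule: /u/ → [uː] (rule 1); /e/ → [eː] (rule 1); /a/ → [aː] (rule 1); /o/ → [oː] (rule 1).
All other segments surface unchanged.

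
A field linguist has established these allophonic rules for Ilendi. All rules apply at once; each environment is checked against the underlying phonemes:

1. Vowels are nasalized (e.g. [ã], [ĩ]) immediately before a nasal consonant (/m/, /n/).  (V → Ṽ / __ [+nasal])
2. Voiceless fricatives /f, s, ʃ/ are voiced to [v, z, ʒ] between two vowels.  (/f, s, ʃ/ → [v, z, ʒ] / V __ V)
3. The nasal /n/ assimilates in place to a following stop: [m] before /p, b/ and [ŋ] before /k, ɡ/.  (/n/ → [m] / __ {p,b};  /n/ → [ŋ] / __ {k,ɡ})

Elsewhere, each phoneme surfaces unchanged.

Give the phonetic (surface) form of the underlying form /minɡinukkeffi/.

/i/ meets the environment for rule 1 (before a nasal consonant) → [ĩ].
Rule 3 applies to /n/ (between /i/ and /ɡ/: before a labial or velar stop) → [ŋ].
Rule 1 applies to /i/ (between /ɡ/ and /n/: before a nasal consonant) → [ĩ].
/n/ — between /i/ and /u/; rule 3 does not apply here → [n].
/u/ — between /n/ and /k/; rule 1 does not apply here → [u].
/e/ (between /k/ and /f/) fails the environment for rule 1, so it stays [e].
/f/ — between /e/ and /f/; rule 2 does not apply here → [f].
/f/ — between /f/ and /i/; rule 2 does not apply here → [f].
/i/ — word-final; rule 1 does not apply here → [i].

[mĩŋɡĩnukkeffi]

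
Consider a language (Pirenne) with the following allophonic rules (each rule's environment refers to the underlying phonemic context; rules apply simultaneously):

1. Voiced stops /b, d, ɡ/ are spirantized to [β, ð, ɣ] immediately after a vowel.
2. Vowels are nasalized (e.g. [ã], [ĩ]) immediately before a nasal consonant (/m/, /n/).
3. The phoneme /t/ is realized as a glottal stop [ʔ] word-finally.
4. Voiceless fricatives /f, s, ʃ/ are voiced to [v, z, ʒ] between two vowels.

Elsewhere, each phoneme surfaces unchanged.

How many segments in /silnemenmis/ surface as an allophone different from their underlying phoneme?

Segments that undergo a rule: /e/ → [ẽ] (rule 2); /e/ → [ẽ] (rule 2).
All other segments surface unchanged.

2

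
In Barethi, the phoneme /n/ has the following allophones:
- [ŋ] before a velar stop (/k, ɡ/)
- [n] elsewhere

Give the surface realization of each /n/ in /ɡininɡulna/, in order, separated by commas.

Occurrence 1 (position 3): no conditioning environment matches → elsewhere allophone [n].
Occurrence 2 (position 5): before a velar stop → [ŋ].
Occurrence 3 (position 9): no conditioning environment matches → elsewhere allophone [n].

[n], [ŋ], [n]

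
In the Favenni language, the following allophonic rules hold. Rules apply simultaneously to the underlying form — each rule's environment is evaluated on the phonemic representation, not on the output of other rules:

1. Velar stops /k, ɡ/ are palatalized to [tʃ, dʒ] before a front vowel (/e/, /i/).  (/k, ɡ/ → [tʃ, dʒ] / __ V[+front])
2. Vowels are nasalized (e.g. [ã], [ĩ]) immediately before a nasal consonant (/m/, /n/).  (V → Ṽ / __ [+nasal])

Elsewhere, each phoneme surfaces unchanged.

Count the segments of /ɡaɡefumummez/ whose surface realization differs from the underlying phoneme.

Segments that undergo a rule: /ɡ/ → [dʒ] (rule 1); /u/ → [ũ] (rule 2); /u/ → [ũ] (rule 2).
All other segments surface unchanged.

3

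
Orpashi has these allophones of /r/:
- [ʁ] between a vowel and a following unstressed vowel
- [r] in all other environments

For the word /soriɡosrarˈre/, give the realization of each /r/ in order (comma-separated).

Occurrence 1 (position 3): between a vowel and a following unstressed vowel → [ʁ].
Occurrence 2 (position 8): no conditioning environment matches → elsewhere allophone [r].
Occurrence 3 (position 10): no conditioning environment matches → elsewhere allophone [r].
Occurrence 4 (position 11): no conditioning environment matches → elsewhere allophone [r].

[ʁ], [r], [r], [r]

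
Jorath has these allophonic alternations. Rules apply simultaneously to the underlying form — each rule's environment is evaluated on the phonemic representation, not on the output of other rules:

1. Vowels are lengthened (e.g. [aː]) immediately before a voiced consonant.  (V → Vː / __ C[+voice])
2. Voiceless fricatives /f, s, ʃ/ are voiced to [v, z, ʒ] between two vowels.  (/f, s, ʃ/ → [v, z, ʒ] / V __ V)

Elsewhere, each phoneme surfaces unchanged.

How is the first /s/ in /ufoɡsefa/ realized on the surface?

[s]

/s/ (between /ɡ/ and /e/): rule 2 targets it, but not between two vowels → unchanged [s].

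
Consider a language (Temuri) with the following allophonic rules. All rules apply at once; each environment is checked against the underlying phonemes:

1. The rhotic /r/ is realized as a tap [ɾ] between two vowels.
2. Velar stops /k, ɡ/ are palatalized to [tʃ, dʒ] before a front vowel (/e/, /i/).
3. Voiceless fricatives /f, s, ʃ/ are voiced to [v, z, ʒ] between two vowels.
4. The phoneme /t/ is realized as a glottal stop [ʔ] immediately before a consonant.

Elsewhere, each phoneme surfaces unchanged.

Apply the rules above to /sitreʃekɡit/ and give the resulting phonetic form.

/s/ (word-initial) is in the target of rule 3 but the environment (between two vowels) is not met → [s].
/t/ — between /i/ and /r/, immediately before a consonant — surfaces as [ʔ] (rule 4).
/r/ (between /t/ and /e/) is in the target of rule 1 but the environment (between two vowels) is not met → [r].
/ʃ/ meets the environment for rule 3 (between two vowels) → [ʒ].
/k/ — between /e/ and /ɡ/; rule 2 does not apply here → [k].
/ɡ/ (between /k/ and /i/) occurs before a front vowel → [dʒ] by rule 2.
/t/ (word-final) is in the target of rule 4 but the environment (immediately before a consonant) is not met → [t].

[siʔreʒekdʒit]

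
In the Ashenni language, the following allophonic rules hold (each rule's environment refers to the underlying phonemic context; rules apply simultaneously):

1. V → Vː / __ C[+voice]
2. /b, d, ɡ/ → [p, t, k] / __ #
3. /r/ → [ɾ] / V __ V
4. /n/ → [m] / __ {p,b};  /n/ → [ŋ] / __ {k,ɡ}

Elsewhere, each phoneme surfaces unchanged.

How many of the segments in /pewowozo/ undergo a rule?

3

Segments that undergo a rule: /e/ → [eː] (rule 1); /o/ → [oː] (rule 1); /o/ → [oː] (rule 1).
All other segments surface unchanged.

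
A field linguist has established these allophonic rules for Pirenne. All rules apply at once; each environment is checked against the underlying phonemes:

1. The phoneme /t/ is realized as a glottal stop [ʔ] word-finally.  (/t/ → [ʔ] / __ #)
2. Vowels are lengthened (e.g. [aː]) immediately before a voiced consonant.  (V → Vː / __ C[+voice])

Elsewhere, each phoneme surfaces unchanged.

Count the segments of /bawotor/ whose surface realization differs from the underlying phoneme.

Segments that undergo a rule: /a/ → [aː] (rule 2); /o/ → [oː] (rule 2).
All other segments surface unchanged.

2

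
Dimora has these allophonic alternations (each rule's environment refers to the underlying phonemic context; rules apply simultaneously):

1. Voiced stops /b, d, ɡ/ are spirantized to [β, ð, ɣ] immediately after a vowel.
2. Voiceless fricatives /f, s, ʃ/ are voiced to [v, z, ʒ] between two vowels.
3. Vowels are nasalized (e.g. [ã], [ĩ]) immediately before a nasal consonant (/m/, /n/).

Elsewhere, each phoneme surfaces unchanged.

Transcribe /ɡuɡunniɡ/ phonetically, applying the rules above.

[ɡuɣũnniɣ]

/ɡ/ (word-initial) fails the environment for rule 1, so it stays [ɡ].
/u/ (between /ɡ/ and /ɡ/) is in the target of rule 3 but the environment (before a nasal consonant) is not met → [u].
/ɡ/ (between /u/ and /u/): immediately after a vowel, so rule 1 applies → [ɣ].
/u/ (between /ɡ/ and /n/): before a nasal consonant, so rule 3 applies → [ũ].
/n/ (between /u/ and /n/) is unaffected → [n].
/n/ (between /n/ and /i/): no rule targets it → [n].
/i/ — between /n/ and /ɡ/; rule 3 does not apply here → [i].
/ɡ/ — word-final, immediately after a vowel — surfaces as [ɣ] (rule 1).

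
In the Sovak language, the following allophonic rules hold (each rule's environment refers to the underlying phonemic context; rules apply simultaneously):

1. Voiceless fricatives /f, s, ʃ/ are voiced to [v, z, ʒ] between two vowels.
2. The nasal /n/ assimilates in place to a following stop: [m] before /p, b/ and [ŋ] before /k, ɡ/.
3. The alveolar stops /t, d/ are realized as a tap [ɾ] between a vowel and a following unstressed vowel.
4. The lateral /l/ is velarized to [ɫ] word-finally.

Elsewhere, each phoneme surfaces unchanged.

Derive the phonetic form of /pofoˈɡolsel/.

/p/ stays [p].
/o/ — not in any rule's target class → [o].
/f/ (between /o/ and /o/): between two vowels, so rule 1 applies → [v].
/o/ — not in any rule's target class → [o].
/ɡ/ stays [ɡ].
/o/ — not in any rule's target class → [o].
/l/ (between /o/ and /s/) fails the environment for rule 4, so it stays [l].
/s/ (between /l/ and /e/) fails the environment for rule 1, so it stays [s].
/e/ (between /s/ and /l/) is unaffected → [e].
/l/ — word-final, word-finally — surfaces as [ɫ] (rule 4).

[povoˈɡolseɫ]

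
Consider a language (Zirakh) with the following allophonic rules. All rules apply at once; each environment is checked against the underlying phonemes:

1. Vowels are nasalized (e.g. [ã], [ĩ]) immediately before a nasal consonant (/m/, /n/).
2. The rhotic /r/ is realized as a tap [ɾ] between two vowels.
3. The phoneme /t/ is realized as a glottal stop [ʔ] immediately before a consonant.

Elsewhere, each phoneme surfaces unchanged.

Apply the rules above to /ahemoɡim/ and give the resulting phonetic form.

/a/ — word-initial; rule 1 does not apply here → [a].
/h/ (between /a/ and /e/): no rule targets it → [h].
/e/ (between /h/ and /m/) occurs before a nasal consonant → [ẽ] by rule 1.
/m/ (between /e/ and /o/) is unaffected → [m].
/o/ (between /m/ and /ɡ/): rule 1 targets it, but not before a nasal consonant → unchanged [o].
/ɡ/ — not in any rule's target class → [ɡ].
/i/ (between /ɡ/ and /m/): before a nasal consonant, so rule 1 applies → [ĩ].
/m/ (word-final): no rule targets it → [m].

[ahẽmoɡĩm]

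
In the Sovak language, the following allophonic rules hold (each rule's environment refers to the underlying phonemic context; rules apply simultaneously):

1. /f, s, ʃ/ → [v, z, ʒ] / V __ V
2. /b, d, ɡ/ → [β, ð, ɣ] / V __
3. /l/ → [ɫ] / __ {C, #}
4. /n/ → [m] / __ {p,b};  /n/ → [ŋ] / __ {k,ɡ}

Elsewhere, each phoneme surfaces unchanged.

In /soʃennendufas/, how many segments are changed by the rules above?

Segments that undergo a rule: /ʃ/ → [ʒ] (rule 1); /f/ → [v] (rule 1).
All other segments surface unchanged.

2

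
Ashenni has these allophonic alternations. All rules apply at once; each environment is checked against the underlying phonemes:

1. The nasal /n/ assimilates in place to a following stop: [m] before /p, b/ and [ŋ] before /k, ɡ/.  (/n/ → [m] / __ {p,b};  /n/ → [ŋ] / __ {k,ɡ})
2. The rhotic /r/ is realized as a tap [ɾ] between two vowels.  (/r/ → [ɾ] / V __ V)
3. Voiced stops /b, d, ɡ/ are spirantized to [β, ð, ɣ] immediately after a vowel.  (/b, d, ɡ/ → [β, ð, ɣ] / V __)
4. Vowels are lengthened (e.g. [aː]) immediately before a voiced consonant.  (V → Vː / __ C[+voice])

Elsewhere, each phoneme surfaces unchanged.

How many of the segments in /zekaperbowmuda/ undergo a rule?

Segments that undergo a rule: /e/ → [eː] (rule 4); /o/ → [oː] (rule 4); /u/ → [uː] (rule 4); /d/ → [ð] (rule 3).
All other segments surface unchanged.

4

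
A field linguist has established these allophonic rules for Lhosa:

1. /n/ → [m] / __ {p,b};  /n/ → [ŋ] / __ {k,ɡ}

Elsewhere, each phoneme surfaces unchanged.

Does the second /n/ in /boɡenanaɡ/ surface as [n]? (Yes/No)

Yes

/n/ — between /a/ and /a/; rule 1 does not apply here → [n].
The actual realization is [n], which matches [n].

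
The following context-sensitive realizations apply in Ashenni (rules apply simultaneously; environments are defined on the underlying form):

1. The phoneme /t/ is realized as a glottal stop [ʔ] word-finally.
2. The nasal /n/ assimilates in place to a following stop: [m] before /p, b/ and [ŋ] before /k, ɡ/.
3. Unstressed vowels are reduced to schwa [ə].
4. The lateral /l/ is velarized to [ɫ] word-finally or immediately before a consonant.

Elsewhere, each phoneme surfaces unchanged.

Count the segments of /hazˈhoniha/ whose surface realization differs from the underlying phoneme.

3

Segments that undergo a rule: /a/ → [ə] (rule 3); /i/ → [ə] (rule 3); /a/ → [ə] (rule 3).
All other segments surface unchanged.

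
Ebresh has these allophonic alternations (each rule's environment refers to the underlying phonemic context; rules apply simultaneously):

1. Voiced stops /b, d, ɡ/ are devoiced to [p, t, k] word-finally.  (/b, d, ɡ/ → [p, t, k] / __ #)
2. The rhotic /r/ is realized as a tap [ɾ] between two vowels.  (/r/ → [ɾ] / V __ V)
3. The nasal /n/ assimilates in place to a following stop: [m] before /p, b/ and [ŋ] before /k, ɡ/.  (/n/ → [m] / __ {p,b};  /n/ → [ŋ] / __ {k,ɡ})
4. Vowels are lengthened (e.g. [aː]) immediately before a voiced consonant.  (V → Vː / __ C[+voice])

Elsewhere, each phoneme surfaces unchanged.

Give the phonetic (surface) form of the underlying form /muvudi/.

/m/ stays [m].
/u/ (between /m/ and /v/): before a voiced consonant, so rule 4 applies → [uː].
/v/ (between /u/ and /u/): no rule targets it → [v].
/u/ (between /v/ and /d/): before a voiced consonant, so rule 4 applies → [uː].
/d/ (between /u/ and /i/) fails the environment for rule 1, so it stays [d].
/i/ — word-final; rule 4 does not apply here → [i].

[muːvuːdi]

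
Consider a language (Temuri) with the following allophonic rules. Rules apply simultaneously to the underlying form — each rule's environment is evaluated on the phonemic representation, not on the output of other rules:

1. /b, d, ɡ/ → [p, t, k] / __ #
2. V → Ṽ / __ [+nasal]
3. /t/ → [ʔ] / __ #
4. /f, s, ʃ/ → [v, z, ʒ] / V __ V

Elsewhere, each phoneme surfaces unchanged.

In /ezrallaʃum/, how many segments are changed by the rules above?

Segments that undergo a rule: /ʃ/ → [ʒ] (rule 4); /u/ → [ũ] (rule 2).
All other segments surface unchanged.

2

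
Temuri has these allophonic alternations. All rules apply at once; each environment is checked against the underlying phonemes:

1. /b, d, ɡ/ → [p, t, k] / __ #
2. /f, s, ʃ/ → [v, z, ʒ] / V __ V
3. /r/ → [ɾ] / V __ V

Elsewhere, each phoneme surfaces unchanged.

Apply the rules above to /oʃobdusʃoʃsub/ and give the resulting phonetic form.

[oʒobdusʃoʃsup]

/ʃ/ (between /o/ and /o/): between two vowels, so rule 2 applies → [ʒ].
/b/ (between /o/ and /d/) is in the target of rule 1 but the environment (word-finally) is not met → [b].
/d/ (between /b/ and /u/) fails the environment for rule 1, so it stays [d].
/s/ (between /u/ and /ʃ/) is in the target of rule 2 but the environment (between two vowels) is not met → [s].
/ʃ/ (between /s/ and /o/) is in the target of rule 2 but the environment (between two vowels) is not met → [ʃ].
/ʃ/ (between /o/ and /s/) fails the environment for rule 2, so it stays [ʃ].
/s/ (between /ʃ/ and /u/): rule 2 targets it, but not between two vowels → unchanged [s].
/b/ (word-final) occurs word-finally → [p] by rule 1.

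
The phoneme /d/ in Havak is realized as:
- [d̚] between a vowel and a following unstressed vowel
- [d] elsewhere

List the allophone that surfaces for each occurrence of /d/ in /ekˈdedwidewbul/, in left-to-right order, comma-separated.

Occurrence 1 (position 3): no conditioning environment matches → elsewhere allophone [d].
Occurrence 2 (position 5): no conditioning environment matches → elsewhere allophone [d].
Occurrence 3 (position 8): between a vowel and a following unstressed vowel → [d̚].

[d], [d], [d̚]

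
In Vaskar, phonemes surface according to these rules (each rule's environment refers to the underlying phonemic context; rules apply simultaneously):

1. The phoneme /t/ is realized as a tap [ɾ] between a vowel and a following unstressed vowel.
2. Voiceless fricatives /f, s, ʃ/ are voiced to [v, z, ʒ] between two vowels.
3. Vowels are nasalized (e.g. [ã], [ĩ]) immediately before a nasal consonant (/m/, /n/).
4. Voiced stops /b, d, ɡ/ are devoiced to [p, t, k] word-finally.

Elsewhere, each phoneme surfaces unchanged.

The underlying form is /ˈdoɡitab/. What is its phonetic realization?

[ˈdoɡiɾap]

/d/ (word-initial) fails the environment for rule 4, so it stays [d].
/o/ (between /d/ and /ɡ/) is in the target of rule 3 but the environment (before a nasal consonant) is not met → [o].
/ɡ/ (between /o/ and /i/) fails the environment for rule 4, so it stays [ɡ].
/i/ — between /ɡ/ and /t/; rule 3 does not apply here → [i].
/t/ meets the environment for rule 1 (between a vowel and a following unstressed vowel) → [ɾ].
/a/ (between /t/ and /b/) fails the environment for rule 3, so it stays [a].
/b/ (word-final): word-finally, so rule 4 applies → [p].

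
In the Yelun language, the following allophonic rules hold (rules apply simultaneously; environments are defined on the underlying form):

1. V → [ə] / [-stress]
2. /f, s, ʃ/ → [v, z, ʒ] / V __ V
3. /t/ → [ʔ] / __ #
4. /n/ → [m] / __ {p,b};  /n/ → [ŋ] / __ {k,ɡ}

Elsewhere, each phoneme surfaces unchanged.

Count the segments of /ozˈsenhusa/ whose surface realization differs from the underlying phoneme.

Segments that undergo a rule: /o/ → [ə] (rule 1); /u/ → [ə] (rule 1); /s/ → [z] (rule 2); /a/ → [ə] (rule 1).
All other segments surface unchanged.

4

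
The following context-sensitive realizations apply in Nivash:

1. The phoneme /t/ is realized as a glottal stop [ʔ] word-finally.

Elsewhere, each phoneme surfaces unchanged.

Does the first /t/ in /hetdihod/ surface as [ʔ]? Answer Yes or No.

/t/ — between /e/ and /d/; rule 1 does not apply here → [t].
The actual realization is [t], not [ʔ].

No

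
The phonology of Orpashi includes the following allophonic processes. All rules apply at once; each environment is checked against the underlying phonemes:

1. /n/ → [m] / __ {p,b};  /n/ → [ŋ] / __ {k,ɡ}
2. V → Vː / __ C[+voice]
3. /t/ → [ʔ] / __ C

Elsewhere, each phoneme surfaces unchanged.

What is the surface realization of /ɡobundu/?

[ɡoːbuːndu]

/ɡ/ stays [ɡ].
/o/ meets the environment for rule 2 (before a voiced consonant) → [oː].
/b/ (between /o/ and /u/) is unaffected → [b].
/u/ — between /b/ and /n/, before a voiced consonant — surfaces as [uː] (rule 2).
/n/ — between /u/ and /d/; rule 1 does not apply here → [n].
/d/ (between /n/ and /u/) is unaffected → [d].
/u/ — word-final; rule 2 does not apply here → [u].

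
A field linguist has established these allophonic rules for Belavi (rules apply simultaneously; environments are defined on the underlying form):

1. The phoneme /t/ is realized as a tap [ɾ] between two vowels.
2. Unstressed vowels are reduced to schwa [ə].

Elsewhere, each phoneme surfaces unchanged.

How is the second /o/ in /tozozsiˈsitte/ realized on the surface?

/o/ — between /z/ and /z/, in an unstressed syllable — surfaces as [ə] (rule 2).

[ə]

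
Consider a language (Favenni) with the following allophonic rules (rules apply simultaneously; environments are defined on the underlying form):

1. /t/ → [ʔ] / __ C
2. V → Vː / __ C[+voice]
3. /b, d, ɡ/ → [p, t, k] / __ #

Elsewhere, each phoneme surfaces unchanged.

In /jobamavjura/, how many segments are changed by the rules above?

4

Segments that undergo a rule: /o/ → [oː] (rule 2); /a/ → [aː] (rule 2); /a/ → [aː] (rule 2); /u/ → [uː] (rule 2).
All other segments surface unchanged.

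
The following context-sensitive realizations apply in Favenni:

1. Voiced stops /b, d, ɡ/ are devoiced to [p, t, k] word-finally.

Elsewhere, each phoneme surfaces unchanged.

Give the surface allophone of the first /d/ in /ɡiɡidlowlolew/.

[d]

/d/ (between /i/ and /l/) fails the environment for rule 1, so it stays [d].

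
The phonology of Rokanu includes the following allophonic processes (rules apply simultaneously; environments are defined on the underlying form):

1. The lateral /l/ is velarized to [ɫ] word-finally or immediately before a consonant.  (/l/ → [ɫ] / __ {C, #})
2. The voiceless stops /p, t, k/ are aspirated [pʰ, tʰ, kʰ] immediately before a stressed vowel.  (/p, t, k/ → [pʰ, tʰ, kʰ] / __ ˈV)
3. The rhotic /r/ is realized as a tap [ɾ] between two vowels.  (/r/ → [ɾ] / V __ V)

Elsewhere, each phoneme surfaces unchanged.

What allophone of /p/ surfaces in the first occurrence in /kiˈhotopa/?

/p/ (between /o/ and /a/) fails the environment for rule 2, so it stays [p].

[p]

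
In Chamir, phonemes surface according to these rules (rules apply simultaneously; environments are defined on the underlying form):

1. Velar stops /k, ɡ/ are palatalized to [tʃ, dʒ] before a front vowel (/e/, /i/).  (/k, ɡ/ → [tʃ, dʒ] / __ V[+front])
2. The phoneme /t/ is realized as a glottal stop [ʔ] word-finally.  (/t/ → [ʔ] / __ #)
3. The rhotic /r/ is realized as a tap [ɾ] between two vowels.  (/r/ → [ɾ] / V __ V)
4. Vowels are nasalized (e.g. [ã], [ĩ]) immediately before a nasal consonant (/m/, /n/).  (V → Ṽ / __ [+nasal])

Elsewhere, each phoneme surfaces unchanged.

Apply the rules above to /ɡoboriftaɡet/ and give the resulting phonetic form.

[ɡoboɾiftadʒeʔ]

/ɡ/ (word-initial): rule 1 targets it, but not before a front vowel → unchanged [ɡ].
/o/ — between /ɡ/ and /b/; rule 4 does not apply here → [o].
/o/ (between /b/ and /r/) is in the target of rule 4 but the environment (before a nasal consonant) is not met → [o].
/r/ (between /o/ and /i/) occurs between two vowels → [ɾ] by rule 3.
/i/ (between /r/ and /f/) fails the environment for rule 4, so it stays [i].
/t/ (between /f/ and /a/): rule 2 targets it, but not word-finally → unchanged [t].
/a/ (between /t/ and /ɡ/) fails the environment for rule 4, so it stays [a].
/ɡ/ (between /a/ and /e/) occurs before a front vowel → [dʒ] by rule 1.
/e/ (between /ɡ/ and /t/) is in the target of rule 4 but the environment (before a nasal consonant) is not met → [e].
Rule 2 applies to /t/ (word-final: word-finally) → [ʔ].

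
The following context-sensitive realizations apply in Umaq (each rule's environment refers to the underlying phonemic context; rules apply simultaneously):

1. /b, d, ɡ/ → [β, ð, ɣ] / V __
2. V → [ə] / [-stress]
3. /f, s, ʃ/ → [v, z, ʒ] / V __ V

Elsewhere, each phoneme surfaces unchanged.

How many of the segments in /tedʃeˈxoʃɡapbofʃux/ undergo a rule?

6

Segments that undergo a rule: /e/ → [ə] (rule 2); /d/ → [ð] (rule 1); /e/ → [ə] (rule 2); /a/ → [ə] (rule 2); /o/ → [ə] (rule 2); /u/ → [ə] (rule 2).
All other segments surface unchanged.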